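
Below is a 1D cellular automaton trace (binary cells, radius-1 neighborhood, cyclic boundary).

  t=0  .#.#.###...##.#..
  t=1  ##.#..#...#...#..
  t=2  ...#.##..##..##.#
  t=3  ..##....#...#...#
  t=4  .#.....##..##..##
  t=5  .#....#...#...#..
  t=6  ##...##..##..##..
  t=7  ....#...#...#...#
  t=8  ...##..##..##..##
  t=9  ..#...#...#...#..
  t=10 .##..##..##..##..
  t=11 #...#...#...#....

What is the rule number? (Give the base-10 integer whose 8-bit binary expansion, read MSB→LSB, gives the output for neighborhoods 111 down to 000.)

  ### -> #   bit 7 = 1  t=0,i=6
  ##. -> .   bit 6 = 0  t=0,i=7
  #.# -> .   bit 5 = 0  t=0,i=2
  #.. -> .   bit 4 = 0  t=0,i=8
  .## -> .   bit 3 = 0  t=0,i=5
  .#. -> #   bit 2 = 1  t=0,i=1
  ..# -> #   bit 1 = 1  t=0,i=0
  ... -> .   bit 0 = 0  t=0,i=9
  bits 10000110 = 134

134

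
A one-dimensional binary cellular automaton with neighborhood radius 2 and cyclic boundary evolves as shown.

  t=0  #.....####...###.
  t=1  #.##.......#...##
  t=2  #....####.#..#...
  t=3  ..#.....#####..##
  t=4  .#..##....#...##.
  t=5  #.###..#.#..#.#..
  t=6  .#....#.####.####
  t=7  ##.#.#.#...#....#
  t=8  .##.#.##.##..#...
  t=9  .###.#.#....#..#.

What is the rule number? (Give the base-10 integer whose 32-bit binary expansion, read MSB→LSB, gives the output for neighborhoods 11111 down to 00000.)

2753506885

  ##### -> #   bit 31 = 1  t=3,i=10
  ####. -> .   bit 30 = 0  t=0,i=8
  ###.# -> #   bit 29 = 1  t=0,i=15
  ###.. -> .   bit 28 = 0  t=0,i=9
  ##.## -> .   bit 27 = 0  t=1,i=1
  ##.#. -> #   bit 26 = 1  t=0,i=16
  ##..# -> .   bit 25 = 0  t=3,i=0
  ##... -> .   bit 24 = 0  t=0,i=10
  #.### -> .   bit 23 = 0  t=5,i=2
  #.##. -> .   bit 22 = 0  t=1,i=2
  #.#.# -> .   bit 21 = 0  t=7,i=3
  #.#.. -> #   bit 20 = 1  t=0,i=0
  #..## -> #   bit 19 = 1  t=3,i=14
  #..#. -> #   bit 18 = 1  t=2,i=12
  #...# -> #   bit 17 = 1  t=0,i=11
  #.... -> #   bit 16 = 1  t=0,i=2
  .#### -> .   bit 15 = 0  t=0,i=7
  .###. -> .   bit 14 = 0  t=0,i=14
  .##.# -> #   bit 13 = 1  t=8,i=2
  .##.. -> .   bit 12 = 0  t=1,i=3
  .#.## -> #   bit 11 = 1  t=5,i=1
  .#.#. -> #   bit 10 = 1  t=5,i=8
  .#..# -> #   bit 9 = 1  t=2,i=11
  .#... -> .   bit 8 = 0  t=0,i=1
  ..### -> .   bit 7 = 0  t=0,i=6
  ..##. -> #   bit 6 = 1  t=3,i=15
  ..#.# -> .   bit 5 = 0  t=5,i=0
  ..#.. -> .   bit 4 = 0  t=1,i=11
  ...## -> .   bit 3 = 0  t=0,i=5
  ...#. -> #   bit 2 = 1  t=1,i=10
  ....# -> .   bit 1 = 0  t=0,i=4
  ..... -> #   bit 0 = 1  t=0,i=3
  bits 10100100000111110010111001000101 = 2753506885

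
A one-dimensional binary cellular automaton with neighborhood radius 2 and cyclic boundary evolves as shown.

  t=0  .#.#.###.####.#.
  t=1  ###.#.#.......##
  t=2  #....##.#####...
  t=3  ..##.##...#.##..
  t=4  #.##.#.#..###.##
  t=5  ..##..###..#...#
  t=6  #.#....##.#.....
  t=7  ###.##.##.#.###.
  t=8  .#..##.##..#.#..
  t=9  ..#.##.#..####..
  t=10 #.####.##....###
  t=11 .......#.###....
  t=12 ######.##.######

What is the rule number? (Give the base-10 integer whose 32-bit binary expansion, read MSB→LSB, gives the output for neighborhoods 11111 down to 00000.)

  [31] ##### => #  t=1,i=0
  [30] ####. => .  t=0,i=11
  [29] ###.# => .  t=0,i=7
  [28] ###.. => #  t=2,i=12
  [27] ##.## => .  t=0,i=8
  [26] ##.#. => .  t=0,i=13
  [25] ##..# => .  t=5,i=4
  [24] ##... => #  t=2,i=13
  [23] #.### => .  t=0,i=5
  [22] #.##. => #  t=3,i=5
  [21] #.#.# => .  t=0,i=3
  [20] #.#.. => #  t=0,i=14
  [19] #..## => .  t=4,i=9
  [18] #..#. => #  t=0,i=0
  [17] #...# => .  t=2,i=14
  [16] #.... => #  t=1,i=8
  [15] .#### => .  t=0,i=10
  [14] .###. => #  t=0,i=6
  [13] .##.# => #  t=2,i=6
  [12] .##.. => .  t=3,i=6
  [11] .#.## => #  t=0,i=4
  [10] .#.#. => #  t=0,i=2
  [9] .#..# => #  t=0,i=15
  [8] .#... => .  t=1,i=7
  [7] ..### => .  t=1,i=14
  [6] ..##. => #  t=2,i=5
  [5] ..#.# => #  t=0,i=1
  [4] ..#.. => .  t=2,i=0
  [3] ...## => .  t=1,i=13
  [2] ...#. => .  t=2,i=15
  [1] ....# => #  t=1,i=12
  [0] ..... => #  t=1,i=9
  bits 10010001010101010110111001100011 = 2438295139

2438295139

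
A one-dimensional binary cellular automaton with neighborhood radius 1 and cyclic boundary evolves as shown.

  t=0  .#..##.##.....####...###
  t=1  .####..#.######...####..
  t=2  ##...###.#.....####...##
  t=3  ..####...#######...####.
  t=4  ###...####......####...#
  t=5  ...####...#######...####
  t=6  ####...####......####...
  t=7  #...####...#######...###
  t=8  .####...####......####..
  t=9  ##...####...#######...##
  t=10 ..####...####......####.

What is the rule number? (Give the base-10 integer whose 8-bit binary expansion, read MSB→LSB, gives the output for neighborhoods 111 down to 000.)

  [7] ### => .  t=0,i=15
  [6] ##. => .  t=0,i=5
  [5] #.# => .  t=0,i=0
  [4] #.. => #  t=0,i=2
  [3] .## => #  t=0,i=4
  [2] .#. => #  t=0,i=1
  [1] ..# => #  t=0,i=3
  [0] ... => #  t=0,i=10
  bits 00011111 = 31

31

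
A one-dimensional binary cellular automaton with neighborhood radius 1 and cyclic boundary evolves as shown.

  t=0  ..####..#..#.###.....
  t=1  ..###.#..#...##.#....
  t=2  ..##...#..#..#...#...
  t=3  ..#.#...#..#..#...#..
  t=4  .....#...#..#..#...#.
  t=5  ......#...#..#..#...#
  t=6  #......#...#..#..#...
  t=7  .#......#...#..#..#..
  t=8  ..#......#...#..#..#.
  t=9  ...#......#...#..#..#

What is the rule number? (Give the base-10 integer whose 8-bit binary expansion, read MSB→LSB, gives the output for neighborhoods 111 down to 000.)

152

  [7] ### => #  t=0,i=3
  [6] ##. => .  t=0,i=5
  [5] #.# => .  t=0,i=12
  [4] #.. => #  t=0,i=6
  [3] .## => #  t=0,i=2
  [2] .#. => .  t=0,i=8
  [1] ..# => .  t=0,i=1
  [0] ... => .  t=0,i=0
  bits 10011000 = 152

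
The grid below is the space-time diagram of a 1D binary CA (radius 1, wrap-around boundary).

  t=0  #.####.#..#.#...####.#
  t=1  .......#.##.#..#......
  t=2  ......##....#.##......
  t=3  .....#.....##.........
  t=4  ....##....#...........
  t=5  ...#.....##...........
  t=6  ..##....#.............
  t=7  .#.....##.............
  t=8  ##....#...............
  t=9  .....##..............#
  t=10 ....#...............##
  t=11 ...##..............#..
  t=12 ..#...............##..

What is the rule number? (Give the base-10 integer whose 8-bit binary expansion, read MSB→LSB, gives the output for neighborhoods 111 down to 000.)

6

  nb ###: next=.  (t=0,i=3, bit7=0)
  nb ##.: next=.  (t=0,i=0, bit6=0)
  nb #.#: next=.  (t=0,i=1, bit5=0)
  nb #..: next=.  (t=0,i=8, bit4=0)
  nb .##: next=.  (t=0,i=2, bit3=0)
  nb .#.: next=#  (t=0,i=7, bit2=1)
  nb ..#: next=#  (t=0,i=9, bit1=1)
  nb ...: next=.  (t=0,i=14, bit0=0)
  bits 00000110 = 6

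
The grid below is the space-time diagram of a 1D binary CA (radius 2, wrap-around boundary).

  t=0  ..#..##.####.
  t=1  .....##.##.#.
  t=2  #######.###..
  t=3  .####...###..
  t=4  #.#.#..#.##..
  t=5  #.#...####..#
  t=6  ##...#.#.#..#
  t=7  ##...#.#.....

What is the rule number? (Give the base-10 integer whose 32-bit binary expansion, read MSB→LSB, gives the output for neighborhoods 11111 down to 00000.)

  ##### -> #   bit 31 = 1  t=2,i=2
  ####. -> .   bit 30 = 0  t=0,i=10
  ###.# -> .   bit 29 = 0  t=2,i=6
  ###.. -> #   bit 28 = 1  t=0,i=11
  ##.## -> .   bit 27 = 0  t=0,i=7
  ##.#. -> #   bit 26 = 1  t=1,i=10
  ##..# -> .   bit 25 = 0  t=2,i=11
  ##... -> .   bit 24 = 0  t=0,i=12
  #.### -> #   bit 23 = 1  t=0,i=8
  #.##. -> #   bit 22 = 1  t=1,i=8
  #.#.# -> #   bit 21 = 1  t=4,i=2
  #.#.. -> .   bit 20 = 0  t=1,i=11
  #..## -> .   bit 19 = 0  t=0,i=4
  #..#. -> #   bit 18 = 1  t=4,i=6
  #...# -> .   bit 17 = 0  t=0,i=0
  #.... -> #   bit 16 = 1  t=1,i=0
  .#### -> #   bit 15 = 1  t=0,i=9
  .###. -> #   bit 14 = 1  t=2,i=9
  .##.# -> #   bit 13 = 1  t=0,i=6
  .##.. -> .   bit 12 = 0  t=4,i=10
  .#.## -> #   bit 11 = 1  t=4,i=8
  .#.#. -> .   bit 10 = 0  t=4,i=1
  .#..# -> .   bit 9 = 0  t=0,i=3
  .#... -> .   bit 8 = 0  t=1,i=12
  ..### -> .   bit 7 = 0  t=2,i=0
  ..##. -> #   bit 6 = 1  t=0,i=5
  ..#.# -> #   bit 5 = 1  t=4,i=0
  ..#.. -> .   bit 4 = 0  t=0,i=2
  ...## -> #   bit 3 = 1  t=1,i=4
  ...#. -> .   bit 2 = 0  t=0,i=1
  ....# -> #   bit 1 = 1  t=1,i=3
  ..... -> #   bit 0 = 1  t=1,i=1
  bits 10010100111001011110100001101011 = 2498095211

2498095211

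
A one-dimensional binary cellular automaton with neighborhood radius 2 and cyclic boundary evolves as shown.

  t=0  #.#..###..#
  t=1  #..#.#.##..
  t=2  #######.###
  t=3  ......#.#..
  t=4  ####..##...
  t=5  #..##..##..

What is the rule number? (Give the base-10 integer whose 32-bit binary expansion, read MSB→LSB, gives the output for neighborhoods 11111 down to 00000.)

866401969

  #####|.  b31=0 t=2,i=0
  ####.|.  b30=0 t=2,i=5
  ###.#|#  b29=1 t=2,i=6
  ###..|#  b28=1 t=0,i=7
  ##.##|.  b27=0 t=2,i=7
  ##.#.|.  b26=0 t=0,i=1
  ##..#|#  b25=1 t=0,i=8
  ##...|#  b24=1 t=4,i=8
  #.###|#  b23=1 t=2,i=8
  #.##.|.  b22=0 t=1,i=7
  #.#.#|#  b21=1 t=1,i=5
  #.#..|.  b20=0 t=0,i=2
  #..##|.  b19=0 t=0,i=4
  #..#.|#  b18=1 t=1,i=2
  #...#|.  b17=0 t=4,i=9
  #....|.  b16=0 t=3,i=10
  .####|.  b15=0 t=2,i=9
  .###.|.  b14=0 t=0,i=6
  .##.#|#  b13=1 t=0,i=0
  .##..|#  b12=1 t=1,i=8
  .#.##|#  b11=1 t=1,i=6
  .#.#.|#  b10=1 t=1,i=4
  .#..#|#  b9=1 t=0,i=3
  .#...|.  b8=0 t=3,i=9
  ..###|#  b7=1 t=0,i=5
  ..##.|.  b6=0 t=0,i=10
  ..#.#|#  b5=1 t=1,i=3
  ..#..|#  b4=1 t=1,i=0
  ...##|.  b3=0 t=4,i=10
  ...#.|.  b2=0 t=3,i=5
  ....#|.  b1=0 t=3,i=4
  .....|#  b0=1 t=3,i=0
  bits 00110011101001000011111010110001 = 866401969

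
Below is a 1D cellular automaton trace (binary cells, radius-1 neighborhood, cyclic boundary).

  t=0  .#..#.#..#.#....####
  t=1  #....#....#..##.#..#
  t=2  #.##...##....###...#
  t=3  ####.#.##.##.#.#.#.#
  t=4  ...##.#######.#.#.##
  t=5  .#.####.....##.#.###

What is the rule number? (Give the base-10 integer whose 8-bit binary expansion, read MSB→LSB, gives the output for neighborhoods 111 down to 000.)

  ###|.  b7=0 t=0,i=17
  ##.|#  b6=1 t=0,i=19
  #.#|#  b5=1 t=0,i=0
  #..|.  b4=0 t=0,i=2
  .##|#  b3=1 t=0,i=16
  .#.|.  b2=0 t=0,i=1
  ..#|.  b1=0 t=0,i=3
  ...|#  b0=1 t=0,i=13
  bits 01101001 = 105

105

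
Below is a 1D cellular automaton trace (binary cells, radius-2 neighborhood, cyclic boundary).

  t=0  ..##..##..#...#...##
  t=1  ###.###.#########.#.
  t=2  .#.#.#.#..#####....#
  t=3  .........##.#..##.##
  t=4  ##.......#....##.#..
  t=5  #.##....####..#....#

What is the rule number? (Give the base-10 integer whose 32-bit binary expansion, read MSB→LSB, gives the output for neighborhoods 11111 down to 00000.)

  #####|#  b31=1 t=1,i=10
  ####.|.  b30=0 t=1,i=15
  ###.#|.  b29=0 t=1,i=2
  ###..|.  b28=0 t=2,i=14
  ##.##|#  b27=1 t=1,i=3
  ##.#.|.  b26=0 t=1,i=17
  ##..#|#  b25=1 t=0,i=0
  ##...|#  b24=1 t=2,i=15
  #.###|.  b23=0 t=1,i=0
  #.##.|.  b22=0 t=3,i=18
  #.#.#|.  b21=0 t=1,i=18
  #.#..|.  b20=0 t=2,i=7
  #..##|#  b19=1 t=0,i=1
  #..#.|#  b18=1 t=0,i=9
  #...#|#  b17=1 t=0,i=12
  #....|#  b16=1 t=2,i=16
  .####|.  b15=0 t=1,i=9
  .###.|#  b14=1 t=1,i=1
  .##.#|.  b13=0 t=3,i=10
  .##..|.  b12=0 t=0,i=3
  .#.##|#  b11=1 t=1,i=19
  .#.#.|.  b10=0 t=2,i=0
  .#..#|.  b9=0 t=2,i=8
  .#...|#  b8=1 t=0,i=11
  ..###|#  b7=1 t=2,i=10
  ..##.|#  b6=1 t=0,i=2
  ..#.#|#  b5=1 t=2,i=19
  ..#..|#  b4=1 t=0,i=10
  ...##|.  b3=0 t=0,i=17
  ...#.|#  b2=1 t=0,i=13
  ....#|.  b1=0 t=2,i=17
  .....|.  b0=0 t=3,i=2
  bits 10001011000011110100100111110100 = 2333034996

2333034996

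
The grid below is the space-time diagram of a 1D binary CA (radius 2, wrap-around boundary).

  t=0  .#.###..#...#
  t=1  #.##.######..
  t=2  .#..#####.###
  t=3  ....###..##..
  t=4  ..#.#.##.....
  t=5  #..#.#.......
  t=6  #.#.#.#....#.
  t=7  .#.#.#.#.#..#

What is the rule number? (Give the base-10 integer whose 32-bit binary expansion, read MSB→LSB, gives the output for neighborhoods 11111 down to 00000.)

  [31] ##### => #  t=1,i=7
  [30] ####. => .  t=1,i=9
  [29] ###.# => .  t=2,i=8
  [28] ###.. => #  t=0,i=5
  [27] ##.## => #  t=1,i=4
  [26] ##.#. => .  t=2,i=0
  [25] ##..# => #  t=0,i=6
  [24] ##... => .  t=3,i=11
  [23] #.### => #  t=0,i=3
  [22] #.##. => .  t=1,i=2
  [21] #.#.# => .  t=0,i=1
  [20] #.#.. => .  t=2,i=1
  [19] #..## => .  t=2,i=3
  [18] #..#. => #  t=0,i=7
  [17] #...# => #  t=0,i=10
  [16] #.... => .  t=3,i=12
  [15] .#### => #  t=1,i=6
  [14] .###. => .  t=0,i=4
  [13] .##.# => .  t=1,i=3
  [12] .##.. => .  t=3,i=10
  [11] .#.## => #  t=0,i=2
  [10] .#.#. => #  t=0,i=0
  [9] .#..# => .  t=2,i=2
  [8] .#... => #  t=0,i=9
  [7] ..### => #  t=2,i=4
  [6] ..##. => .  t=3,i=9
  [5] ..#.# => .  t=0,i=12
  [4] ..#.. => #  t=0,i=8
  [3] ...## => .  t=3,i=3
  [2] ...#. => .  t=0,i=11
  [1] ....# => #  t=3,i=2
  [0] ..... => .  t=3,i=0
  bits 10011010100001101000110110010010 = 2592509330

2592509330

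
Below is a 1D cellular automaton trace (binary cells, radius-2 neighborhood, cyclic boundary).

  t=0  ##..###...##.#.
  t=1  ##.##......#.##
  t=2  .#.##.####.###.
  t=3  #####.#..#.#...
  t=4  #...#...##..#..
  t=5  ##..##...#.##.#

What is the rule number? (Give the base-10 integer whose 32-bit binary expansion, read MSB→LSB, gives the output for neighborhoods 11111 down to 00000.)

552417715

  ##### -> .   bit 31 = 0  t=3,i=2
  ####. -> .   bit 30 = 0  t=1,i=0
  ###.# -> #   bit 29 = 1  t=1,i=1
  ###.. -> .   bit 28 = 0  t=0,i=6
  ##.## -> .   bit 27 = 0  t=1,i=2
  ##.#. -> .   bit 26 = 0  t=0,i=12
  ##..# -> .   bit 25 = 0  t=0,i=2
  ##... -> .   bit 24 = 0  t=0,i=7
  #.### -> #   bit 23 = 1  t=1,i=13
  #.##. -> #   bit 22 = 1  t=0,i=0
  #.#.# -> #   bit 21 = 1  t=0,i=13
  #.#.. -> .   bit 20 = 0  t=3,i=6
  #..## -> #   bit 19 = 1  t=0,i=3
  #..#. -> #   bit 18 = 1  t=2,i=0
  #...# -> .   bit 17 = 0  t=0,i=8
  #.... -> #   bit 16 = 1  t=1,i=6
  .#### -> .   bit 15 = 0  t=1,i=14
  .###. -> .   bit 14 = 0  t=0,i=5
  .##.# -> #   bit 13 = 1  t=0,i=11
  .##.. -> #   bit 12 = 1  t=0,i=1
  .#.## -> #   bit 11 = 1  t=0,i=14
  .#.#. -> .   bit 10 = 0  t=3,i=10
  .#..# -> .   bit 9 = 0  t=3,i=7
  .#... -> #   bit 8 = 1  t=3,i=12
  ..### -> #   bit 7 = 1  t=0,i=4
  ..##. -> .   bit 6 = 0  t=0,i=10
  ..#.# -> #   bit 5 = 1  t=1,i=11
  ..#.. -> #   bit 4 = 1  t=4,i=0
  ...## -> .   bit 3 = 0  t=0,i=9
  ...#. -> .   bit 2 = 0  t=1,i=10
  ....# -> #   bit 1 = 1  t=1,i=9
  ..... -> #   bit 0 = 1  t=1,i=7
  bits 00100000111011010011100110110011 = 552417715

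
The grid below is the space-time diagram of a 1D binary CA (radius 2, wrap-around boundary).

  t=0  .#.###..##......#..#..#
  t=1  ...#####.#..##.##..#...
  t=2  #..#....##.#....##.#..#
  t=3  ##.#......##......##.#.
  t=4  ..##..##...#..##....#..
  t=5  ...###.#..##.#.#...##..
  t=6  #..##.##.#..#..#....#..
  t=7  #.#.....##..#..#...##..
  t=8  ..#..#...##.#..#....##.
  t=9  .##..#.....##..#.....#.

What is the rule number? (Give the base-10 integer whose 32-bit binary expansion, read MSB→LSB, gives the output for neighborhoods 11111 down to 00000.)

  ##### -> .   bit 31 = 0  t=1,i=5
  ####. -> .   bit 30 = 0  t=1,i=6
  ###.# -> .   bit 29 = 0  t=1,i=7
  ###.. -> #   bit 28 = 1  t=0,i=5
  ##.## -> .   bit 27 = 0  t=1,i=14
  ##.#. -> #   bit 26 = 1  t=1,i=8
  ##..# -> #   bit 25 = 1  t=0,i=6
  ##... -> .   bit 24 = 0  t=0,i=10
  #.### -> #   bit 23 = 1  t=0,i=3
  #.##. -> .   bit 22 = 0  t=1,i=15
  #.#.# -> .   bit 21 = 0  t=0,i=1
  #.#.. -> #   bit 20 = 1  t=1,i=9
  #..## -> #   bit 19 = 1  t=0,i=7
  #..#. -> .   bit 18 = 0  t=0,i=18
  #...# -> .   bit 17 = 0  t=4,i=9
  #.... -> .   bit 16 = 0  t=0,i=11
  .#### -> .   bit 15 = 0  t=1,i=4
  .###. -> #   bit 14 = 1  t=0,i=4
  .##.# -> .   bit 13 = 0  t=1,i=13
  .##.. -> #   bit 12 = 1  t=0,i=9
  .#.## -> .   bit 11 = 0  t=0,i=2
  .#.#. -> .   bit 10 = 0  t=0,i=0
  .#..# -> .   bit 9 = 0  t=0,i=17
  .#... -> .   bit 8 = 0  t=1,i=20
  ..### -> #   bit 7 = 1  t=1,i=3
  ..##. -> .   bit 6 = 0  t=0,i=8
  ..#.# -> .   bit 5 = 0  t=0,i=22
  ..#.. -> #   bit 4 = 1  t=0,i=16
  ...## -> .   bit 3 = 0  t=1,i=2
  ...#. -> #   bit 2 = 1  t=0,i=15
  ....# -> .   bit 1 = 0  t=0,i=14
  ..... -> #   bit 0 = 1  t=0,i=12
  bits 00010110100110000101000010010101 = 379080853

379080853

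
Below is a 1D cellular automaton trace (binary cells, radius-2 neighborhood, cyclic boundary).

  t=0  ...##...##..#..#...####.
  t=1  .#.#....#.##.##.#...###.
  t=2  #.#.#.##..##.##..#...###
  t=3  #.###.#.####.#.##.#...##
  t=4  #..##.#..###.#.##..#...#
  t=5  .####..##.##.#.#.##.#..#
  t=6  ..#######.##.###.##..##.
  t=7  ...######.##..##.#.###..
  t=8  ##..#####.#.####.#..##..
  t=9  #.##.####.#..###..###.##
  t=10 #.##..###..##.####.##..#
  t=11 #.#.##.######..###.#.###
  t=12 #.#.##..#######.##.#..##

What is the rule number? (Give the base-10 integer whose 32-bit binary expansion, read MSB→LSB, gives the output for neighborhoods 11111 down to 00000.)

  ##### -> #   bit 31 = 1  t=6,i=4
  ####. -> #   bit 30 = 1  t=0,i=21
  ###.# -> #   bit 29 = 1  t=2,i=0
  ###.. -> #   bit 28 = 1  t=0,i=22
  ##.## -> .   bit 27 = 0  t=1,i=12
  ##.#. -> .   bit 26 = 0  t=1,i=15
  ##..# -> #   bit 25 = 1  t=0,i=10
  ##... -> .   bit 24 = 0  t=0,i=5
  #.### -> .   bit 23 = 0  t=3,i=2
  #.##. -> #   bit 22 = 1  t=1,i=10
  #.#.# -> #   bit 21 = 1  t=2,i=2
  #.#.. -> .   bit 20 = 0  t=1,i=3
  #..## -> #   bit 19 = 1  t=2,i=9
  #..#. -> #   bit 18 = 1  t=0,i=11
  #...# -> .   bit 17 = 0  t=0,i=6
  #.... -> .   bit 16 = 0  t=0,i=0
  .#### -> #   bit 15 = 1  t=0,i=20
  .###. -> #   bit 14 = 1  t=1,i=21
  .##.# -> #   bit 13 = 1  t=1,i=11
  .##.. -> .   bit 12 = 0  t=0,i=4
  .#.## -> .   bit 11 = 0  t=1,i=9
  .#.#. -> #   bit 10 = 1  t=1,i=2
  .#..# -> #   bit 9 = 1  t=0,i=13
  .#... -> #   bit 8 = 1  t=0,i=16
  ..### -> .   bit 7 = 0  t=0,i=19
  ..##. -> #   bit 6 = 1  t=0,i=3
  ..#.# -> .   bit 5 = 0  t=1,i=1
  ..#.. -> .   bit 4 = 0  t=0,i=12
  ...## -> .   bit 3 = 0  t=0,i=2
  ...#. -> #   bit 2 = 1  t=1,i=7
  ....# -> #   bit 1 = 1  t=0,i=1
  ..... -> #   bit 0 = 1  t=7,i=0
  bits 11110010011011001110011101000111 = 4067223367

4067223367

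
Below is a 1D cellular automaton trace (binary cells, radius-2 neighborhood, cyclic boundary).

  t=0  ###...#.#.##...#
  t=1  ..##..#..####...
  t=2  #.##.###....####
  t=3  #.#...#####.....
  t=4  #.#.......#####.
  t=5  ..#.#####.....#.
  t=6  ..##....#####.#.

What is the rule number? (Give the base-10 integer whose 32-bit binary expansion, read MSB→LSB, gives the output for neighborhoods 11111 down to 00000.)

827677299

  nb #####: next=.  (t=2,i=14, bit31=0)
  nb ####.: next=.  (t=0,i=1, bit30=0)
  nb ###.#: next=#  (t=2,i=0, bit29=1)
  nb ###..: next=#  (t=0,i=2, bit28=1)
  nb ##.##: next=.  (t=2,i=1, bit27=0)
  nb ##.#.: next=.  (t=4,i=15, bit26=0)
  nb ##..#: next=.  (t=1,i=4, bit25=0)
  nb ##...: next=#  (t=0,i=3, bit24=1)
  nb #.###: next=.  (t=2,i=5, bit23=0)
  nb #.##.: next=#  (t=0,i=10, bit22=1)
  nb #.#.#: next=.  (t=0,i=8, bit21=0)
  nb #.#..: next=#  (t=3,i=2, bit20=1)
  nb #..##: next=.  (t=1,i=8, bit19=0)
  nb #..#.: next=#  (t=1,i=5, bit18=1)
  nb #...#: next=.  (t=0,i=4, bit17=0)
  nb #....: next=#  (t=1,i=14, bit16=1)
  nb .####: next=.  (t=0,i=0, bit15=0)
  nb .###.: next=#  (t=2,i=6, bit14=1)
  nb .##.#: next=.  (t=2,i=3, bit13=0)
  nb .##..: next=#  (t=0,i=11, bit12=1)
  nb .#.##: next=#  (t=0,i=9, bit11=1)
  nb .#.#.: next=.  (t=0,i=7, bit10=0)
  nb .#..#: next=#  (t=1,i=7, bit9=1)
  nb .#...: next=.  (t=3,i=3, bit8=0)
  nb ..###: next=.  (t=0,i=15, bit7=0)
  nb ..##.: next=#  (t=1,i=2, bit6=1)
  nb ..#.#: next=#  (t=0,i=6, bit5=1)
  nb ..#..: next=#  (t=1,i=6, bit4=1)
  nb ...##: next=.  (t=0,i=14, bit3=0)
  nb ...#.: next=.  (t=0,i=5, bit2=0)
  nb ....#: next=#  (t=1,i=0, bit1=1)
  nb .....: next=#  (t=1,i=15, bit0=1)
  bits 00110001010101010101101001110011 = 827677299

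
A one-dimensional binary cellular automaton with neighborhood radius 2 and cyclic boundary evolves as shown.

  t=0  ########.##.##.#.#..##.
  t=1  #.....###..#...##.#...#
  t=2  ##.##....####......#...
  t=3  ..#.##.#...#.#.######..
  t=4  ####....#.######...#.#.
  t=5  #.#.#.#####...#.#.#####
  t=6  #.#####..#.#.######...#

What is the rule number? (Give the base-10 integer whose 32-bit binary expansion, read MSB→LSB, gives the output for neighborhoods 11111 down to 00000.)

1805918007

  #####|.  b31=0 t=0,i=2
  ####.|#  b30=1 t=0,i=6
  ###.#|#  b29=1 t=0,i=7
  ###..|.  b28=0 t=1,i=8
  ##.##|#  b27=1 t=0,i=8
  ##.#.|.  b26=0 t=0,i=14
  ##..#|#  b25=1 t=1,i=9
  ##...|#  b24=1 t=1,i=1
  #.###|#  b23=1 t=0,i=0
  #.##.|.  b22=0 t=0,i=9
  #.#.#|#  b21=1 t=0,i=15
  #.#..|.  b20=0 t=0,i=17
  #..##|.  b19=0 t=0,i=19
  #..#.|#  b18=1 t=1,i=10
  #...#|.  b17=0 t=1,i=13
  #....|.  b16=0 t=1,i=2
  .####|.  b15=0 t=0,i=1
  .###.|.  b14=0 t=1,i=7
  .##.#|.  b13=0 t=0,i=10
  .##..|#  b12=1 t=1,i=0
  .#.##|#  b11=1 t=3,i=3
  .#.#.|#  b10=1 t=0,i=16
  .#..#|#  b9=1 t=0,i=18
  .#...|#  b8=1 t=1,i=12
  ..###|.  b7=0 t=1,i=6
  ..##.|.  b6=0 t=0,i=20
  ..#.#|#  b5=1 t=3,i=2
  ..#..|#  b4=1 t=1,i=11
  ...##|.  b3=0 t=1,i=5
  ...#.|#  b2=1 t=2,i=18
  ....#|#  b1=1 t=1,i=4
  .....|#  b0=1 t=1,i=3
  bits 01101011101001000001111100110111 = 1805918007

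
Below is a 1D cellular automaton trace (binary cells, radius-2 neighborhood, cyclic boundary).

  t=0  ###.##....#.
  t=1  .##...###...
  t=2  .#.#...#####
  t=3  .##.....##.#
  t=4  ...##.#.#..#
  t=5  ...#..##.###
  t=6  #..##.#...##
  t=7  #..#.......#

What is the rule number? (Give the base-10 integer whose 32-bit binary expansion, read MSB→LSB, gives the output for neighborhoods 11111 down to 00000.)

2972042834

  [31] ##### => #  t=2,i=9
  [30] ####. => .  t=2,i=10
  [29] ###.# => #  t=0,i=2
  [28] ###.. => #  t=1,i=8
  [27] ##.## => .  t=0,i=3
  [26] ##.#. => .  t=2,i=0
  [25] ##..# => .  t=6,i=1
  [24] ##... => #  t=0,i=6
  [23] #.### => .  t=0,i=0
  [22] #.##. => .  t=0,i=4
  [21] #.#.# => #  t=2,i=1
  [20] #.#.. => .  t=2,i=3
  [19] #..## => .  t=5,i=5
  [18] #..#. => #  t=4,i=10
  [17] #...# => .  t=1,i=4
  [16] #.... => #  t=0,i=7
  [15] .#### => #  t=2,i=8
  [14] .###. => #  t=0,i=1
  [13] .##.# => .  t=3,i=9
  [12] .##.. => .  t=0,i=5
  [11] .#.## => .  t=0,i=11
  [10] .#.#. => #  t=2,i=2
  [9] .#..# => #  t=4,i=9
  [8] .#... => .  t=2,i=4
  [7] ..### => .  t=1,i=6
  [6] ..##. => #  t=1,i=1
  [5] ..#.# => .  t=0,i=10
  [4] ..#.. => #  t=4,i=11
  [3] ...## => .  t=1,i=0
  [2] ...#. => .  t=0,i=9
  [1] ....# => #  t=0,i=8
  [0] ..... => .  t=3,i=5
  bits 10110001001001011100011001010010 = 2972042834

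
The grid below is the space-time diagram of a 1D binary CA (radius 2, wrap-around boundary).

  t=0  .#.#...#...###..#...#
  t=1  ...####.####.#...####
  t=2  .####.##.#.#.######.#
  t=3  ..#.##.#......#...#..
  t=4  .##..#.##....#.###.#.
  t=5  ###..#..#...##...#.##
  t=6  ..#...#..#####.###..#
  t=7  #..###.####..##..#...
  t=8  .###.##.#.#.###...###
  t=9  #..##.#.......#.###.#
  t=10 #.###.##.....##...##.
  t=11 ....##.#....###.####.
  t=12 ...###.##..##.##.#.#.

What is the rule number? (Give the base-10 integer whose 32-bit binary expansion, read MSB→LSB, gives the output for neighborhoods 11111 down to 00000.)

  nb #####: next=.  (t=2,i=15, bit31=0)
  nb ####.: next=.  (t=1,i=5, bit30=0)
  nb ###.#: next=#  (t=1,i=6, bit29=1)
  nb ###..: next=#  (t=0,i=13, bit28=1)
  nb ##.##: next=#  (t=1,i=7, bit27=1)
  nb ##.#.: next=.  (t=1,i=12, bit26=0)
  nb ##..#: next=.  (t=0,i=14, bit25=0)
  nb ##...: next=.  (t=1,i=0, bit24=0)
  nb #.###: next=.  (t=1,i=8, bit23=0)
  nb #.##.: next=.  (t=2,i=6, bit22=0)
  nb #.#.#: next=.  (t=0,i=1, bit21=0)
  nb #.#..: next=#  (t=0,i=3, bit20=1)
  nb #..##: next=#  (t=4,i=0, bit19=1)
  nb #..#.: next=.  (t=0,i=15, bit18=0)
  nb #...#: next=#  (t=0,i=5, bit17=1)
  nb #....: next=.  (t=3,i=9, bit16=0)
  nb .####: next=#  (t=1,i=4, bit15=1)
  nb .###.: next=.  (t=0,i=12, bit14=0)
  nb .##.#: next=#  (t=2,i=7, bit13=1)
  nb .##..: next=#  (t=4,i=2, bit12=1)
  nb .#.##: next=.  (t=2,i=0, bit11=0)
  nb .#.#.: next=.  (t=0,i=0, bit10=0)
  nb .#..#: next=#  (t=4,i=20, bit9=1)
  nb .#...: next=#  (t=0,i=4, bit8=1)
  nb ..###: next=#  (t=0,i=11, bit7=1)
  nb ..##.: next=#  (t=4,i=1, bit6=1)
  nb ..#.#: next=#  (t=0,i=20, bit5=1)
  nb ..#..: next=.  (t=0,i=7, bit4=0)
  nb ...##: next=#  (t=0,i=10, bit3=1)
  nb ...#.: next=#  (t=0,i=6, bit2=1)
  nb ....#: next=.  (t=3,i=0, bit1=0)
  nb .....: next=.  (t=3,i=10, bit0=0)
  bits 00111000000110101011001111101100 = 941274092

941274092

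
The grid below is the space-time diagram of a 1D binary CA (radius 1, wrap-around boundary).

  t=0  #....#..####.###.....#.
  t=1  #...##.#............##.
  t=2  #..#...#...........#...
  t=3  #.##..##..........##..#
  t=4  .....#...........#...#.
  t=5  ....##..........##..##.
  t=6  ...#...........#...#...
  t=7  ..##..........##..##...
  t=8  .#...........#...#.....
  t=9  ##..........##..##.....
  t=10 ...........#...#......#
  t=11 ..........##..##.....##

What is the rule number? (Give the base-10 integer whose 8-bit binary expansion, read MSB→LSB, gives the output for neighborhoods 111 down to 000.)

6

  ###|.  b7=0 t=0,i=9
  ##.|.  b6=0 t=0,i=11
  #.#|.  b5=0 t=0,i=12
  #..|.  b4=0 t=0,i=1
  .##|.  b3=0 t=0,i=8
  .#.|#  b2=1 t=0,i=0
  ..#|#  b1=1 t=0,i=4
  ...|.  b0=0 t=0,i=2
  bits 00000110 = 6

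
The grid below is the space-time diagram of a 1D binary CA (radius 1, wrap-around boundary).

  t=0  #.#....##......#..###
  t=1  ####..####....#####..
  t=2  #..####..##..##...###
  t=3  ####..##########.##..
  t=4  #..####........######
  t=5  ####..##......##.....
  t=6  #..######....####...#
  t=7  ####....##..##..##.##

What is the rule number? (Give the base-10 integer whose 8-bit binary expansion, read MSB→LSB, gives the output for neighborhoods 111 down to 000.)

126

  nb ###: next=.  (t=0,i=19, bit7=0)
  nb ##.: next=#  (t=0,i=0, bit6=1)
  nb #.#: next=#  (t=0,i=1, bit5=1)
  nb #..: next=#  (t=0,i=3, bit4=1)
  nb .##: next=#  (t=0,i=7, bit3=1)
  nb .#.: next=#  (t=0,i=2, bit2=1)
  nb ..#: next=#  (t=0,i=6, bit1=1)
  nb ...: next=.  (t=0,i=4, bit0=0)
  bits 01111110 = 126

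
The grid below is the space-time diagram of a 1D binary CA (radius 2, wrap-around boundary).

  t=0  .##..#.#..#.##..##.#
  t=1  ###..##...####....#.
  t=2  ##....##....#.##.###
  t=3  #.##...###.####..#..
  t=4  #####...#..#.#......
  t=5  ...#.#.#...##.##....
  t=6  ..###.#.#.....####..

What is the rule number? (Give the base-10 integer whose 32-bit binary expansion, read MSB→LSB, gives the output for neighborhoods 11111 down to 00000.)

  [31] ##### => .  t=2,i=19
  [30] ####. => #  t=1,i=12
  [29] ###.# => .  t=3,i=9
  [28] ###.. => .  t=1,i=2
  [27] ##.## => .  t=2,i=16
  [26] ##.#. => #  t=0,i=18
  [25] ##..# => .  t=0,i=3
  [24] ##... => #  t=1,i=7
  [23] #.### => #  t=1,i=0
  [22] #.##. => #  t=0,i=1
  [21] #.#.# => .  t=0,i=19
  [20] #.#.. => .  t=0,i=7
  [19] #..## => .  t=0,i=15
  [18] #..#. => .  t=0,i=4
  [17] #...# => .  t=1,i=8
  [16] #.... => #  t=1,i=15
  [15] .#### => .  t=1,i=11
  [14] .###. => #  t=1,i=1
  [13] .##.# => .  t=0,i=17
  [12] .##.. => #  t=0,i=2
  [11] .#.## => #  t=0,i=0
  [10] .#.#. => #  t=0,i=6
  [9] .#..# => .  t=0,i=8
  [8] .#... => #  t=4,i=14
  [7] ..### => .  t=1,i=10
  [6] ..##. => .  t=0,i=16
  [5] ..#.# => #  t=0,i=5
  [4] ..#.. => .  t=3,i=17
  [3] ...## => .  t=1,i=9
  [2] ...#. => #  t=1,i=17
  [1] ....# => .  t=1,i=16
  [0] ..... => .  t=4,i=16
  bits 01000101110000010101110100100100 = 1170300196

1170300196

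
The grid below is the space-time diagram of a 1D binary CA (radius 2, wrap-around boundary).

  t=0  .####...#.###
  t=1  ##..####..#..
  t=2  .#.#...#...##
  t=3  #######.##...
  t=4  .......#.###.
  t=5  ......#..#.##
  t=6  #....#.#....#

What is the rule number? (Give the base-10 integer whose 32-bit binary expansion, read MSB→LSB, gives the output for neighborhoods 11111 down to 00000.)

  nb #####: next=.  (t=3,i=2, bit31=0)
  nb ####.: next=.  (t=0,i=3, bit30=0)
  nb ###.#: next=.  (t=0,i=12, bit29=0)
  nb ###..: next=#  (t=0,i=4, bit28=1)
  nb ##.##: next=#  (t=0,i=0, bit27=1)
  nb ##.#.: next=#  (t=2,i=0, bit26=1)
  nb ##..#: next=.  (t=1,i=2, bit25=0)
  nb ##...: next=#  (t=0,i=5, bit24=1)
  nb #.###: next=#  (t=0,i=1, bit23=1)
  nb #.##.: next=.  (t=3,i=8, bit22=0)
  nb #.#.#: next=#  (t=2,i=1, bit21=1)
  nb #.#..: next=#  (t=2,i=3, bit20=1)
  nb #..##: next=#  (t=1,i=3, bit19=1)
  nb #..#.: next=.  (t=1,i=9, bit18=0)
  nb #...#: next=#  (t=0,i=6, bit17=1)
  nb #....: next=.  (t=4,i=0, bit16=0)
  nb .####: next=.  (t=0,i=2, bit15=0)
  nb .###.: next=.  (t=0,i=11, bit14=0)
  nb .##.#: next=.  (t=2,i=12, bit13=0)
  nb .##..: next=#  (t=1,i=1, bit12=1)
  nb .#.##: next=.  (t=0,i=9, bit11=0)
  nb .#.#.: next=#  (t=2,i=2, bit10=1)
  nb .#..#: next=#  (t=1,i=11, bit9=1)
  nb .#...: next=#  (t=2,i=4, bit8=1)
  nb ..###: next=.  (t=1,i=4, bit7=0)
  nb ..##.: next=.  (t=1,i=0, bit6=0)
  nb ..#.#: next=.  (t=0,i=8, bit5=0)
  nb ..#..: next=.  (t=1,i=10, bit4=0)
  nb ...##: next=.  (t=2,i=10, bit3=0)
  nb ...#.: next=#  (t=0,i=7, bit2=1)
  nb ....#: next=.  (t=4,i=5, bit1=0)
  nb .....: next=.  (t=4,i=1, bit0=0)
  bits 00011101101110100001011100000100 = 498734852

498734852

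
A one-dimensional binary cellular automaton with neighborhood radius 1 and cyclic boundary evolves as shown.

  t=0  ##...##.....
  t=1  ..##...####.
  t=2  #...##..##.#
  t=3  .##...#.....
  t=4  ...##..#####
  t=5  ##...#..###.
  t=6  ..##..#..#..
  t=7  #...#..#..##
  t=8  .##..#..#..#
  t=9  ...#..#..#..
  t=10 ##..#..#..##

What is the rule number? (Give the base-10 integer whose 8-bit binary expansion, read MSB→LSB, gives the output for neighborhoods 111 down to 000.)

145

  ### -> #   bit 7 = 1  t=1,i=8
  ##. -> .   bit 6 = 0  t=0,i=1
  #.# -> .   bit 5 = 0  t=2,i=10
  #.. -> #   bit 4 = 1  t=0,i=2
  .## -> .   bit 3 = 0  t=0,i=0
  .#. -> .   bit 2 = 0  t=3,i=6
  ..# -> .   bit 1 = 0  t=0,i=4
  ... -> #   bit 0 = 1  t=0,i=3
  bits 10010001 = 145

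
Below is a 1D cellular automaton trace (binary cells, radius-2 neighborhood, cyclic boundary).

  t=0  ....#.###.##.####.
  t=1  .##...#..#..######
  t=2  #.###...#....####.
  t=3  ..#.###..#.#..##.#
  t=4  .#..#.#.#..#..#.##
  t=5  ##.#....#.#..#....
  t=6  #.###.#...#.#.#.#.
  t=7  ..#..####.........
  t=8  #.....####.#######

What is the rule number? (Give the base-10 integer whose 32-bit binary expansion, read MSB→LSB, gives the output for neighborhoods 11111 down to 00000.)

  nb #####: next=#  (t=1,i=14, bit31=1)
  nb ####.: next=#  (t=0,i=15, bit30=1)
  nb ###.#: next=.  (t=0,i=8, bit29=0)
  nb ###..: next=#  (t=0,i=16, bit28=1)
  nb ##.##: next=#  (t=0,i=9, bit27=1)
  nb ##.#.: next=#  (t=2,i=17, bit26=1)
  nb ##..#: next=.  (t=3,i=7, bit25=0)
  nb ##...: next=#  (t=0,i=17, bit24=1)
  nb #.###: next=#  (t=0,i=6, bit23=1)
  nb #.##.: next=.  (t=0,i=10, bit22=0)
  nb #.#.#: next=.  (t=2,i=0, bit21=0)
  nb #.#..: next=#  (t=3,i=11, bit20=1)
  nb #..##: next=.  (t=1,i=11, bit19=0)
  nb #..#.: next=#  (t=1,i=8, bit18=1)
  nb #...#: next=#  (t=1,i=4, bit17=1)
  nb #....: next=.  (t=0,i=0, bit16=0)
  nb .####: next=#  (t=0,i=14, bit15=1)
  nb .###.: next=.  (t=0,i=7, bit14=0)
  nb .##.#: next=.  (t=0,i=11, bit13=0)
  nb .##..: next=#  (t=1,i=2, bit12=1)
  nb .#.##: next=.  (t=0,i=5, bit11=0)
  nb .#.#.: next=.  (t=3,i=10, bit10=0)
  nb .#..#: next=.  (t=1,i=7, bit9=0)
  nb .#...: next=#  (t=2,i=9, bit8=1)
  nb ..###: next=.  (t=1,i=12, bit7=0)
  nb ..##.: next=#  (t=3,i=14, bit6=1)
  nb ..#.#: next=.  (t=0,i=4, bit5=0)
  nb ..#..: next=.  (t=1,i=6, bit4=0)
  nb ...##: next=.  (t=2,i=12, bit3=0)
  nb ...#.: next=.  (t=0,i=3, bit2=0)
  nb ....#: next=#  (t=0,i=2, bit1=1)
  nb .....: next=#  (t=0,i=1, bit0=1)
  bits 11011101100101101001000101000011 = 3717632323

3717632323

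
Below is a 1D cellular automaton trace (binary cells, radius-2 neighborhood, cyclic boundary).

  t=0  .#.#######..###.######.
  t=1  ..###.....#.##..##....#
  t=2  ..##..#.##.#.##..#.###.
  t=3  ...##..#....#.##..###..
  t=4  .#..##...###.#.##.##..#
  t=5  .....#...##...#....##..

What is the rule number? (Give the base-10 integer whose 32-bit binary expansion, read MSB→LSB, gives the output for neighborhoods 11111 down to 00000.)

  [31] ##### => .  t=0,i=5
  [30] ####. => .  t=0,i=8
  [29] ###.# => .  t=0,i=14
  [28] ###.. => .  t=0,i=9
  [27] ##.## => .  t=0,i=15
  [26] ##.#. => .  t=2,i=10
  [25] ##..# => #  t=0,i=10
  [24] ##... => .  t=1,i=5
  [23] #.### => #  t=0,i=3
  [22] #.##. => .  t=1,i=12
  [21] #.#.# => .  t=2,i=11
  [20] #.#.. => .  t=4,i=1
  [19] #..## => .  t=0,i=11
  [18] #..#. => .  t=0,i=0
  [17] #...# => .  t=2,i=0
  [16] #.... => #  t=1,i=6
  [15] .#### => #  t=0,i=4
  [14] .###. => #  t=0,i=13
  [13] .##.# => .  t=2,i=9
  [12] .##.. => #  t=1,i=13
  [11] .#.## => #  t=0,i=2
  [10] .#.#. => .  t=4,i=0
  [9] .#..# => .  t=1,i=0
  [8] .#... => .  t=3,i=8
  [7] ..### => #  t=0,i=12
  [6] ..##. => .  t=1,i=16
  [5] ..#.# => .  t=0,i=1
  [4] ..#.. => .  t=1,i=22
  [3] ...## => .  t=2,i=1
  [2] ...#. => #  t=1,i=9
  [1] ....# => #  t=1,i=8
  [0] ..... => .  t=1,i=7
  bits 00000010100000011101100010000110 = 42064006

42064006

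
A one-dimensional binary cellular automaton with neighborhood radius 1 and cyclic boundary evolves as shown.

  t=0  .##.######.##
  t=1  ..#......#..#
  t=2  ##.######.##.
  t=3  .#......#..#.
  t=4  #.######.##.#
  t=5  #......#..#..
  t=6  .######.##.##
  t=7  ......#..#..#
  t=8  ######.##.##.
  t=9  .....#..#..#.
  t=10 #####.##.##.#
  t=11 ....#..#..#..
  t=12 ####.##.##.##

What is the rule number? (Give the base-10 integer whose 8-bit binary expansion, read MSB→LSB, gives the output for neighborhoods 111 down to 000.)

  ###|.  b7=0 t=0,i=5
  ##.|#  b6=1 t=0,i=2
  #.#|.  b5=0 t=0,i=0
  #..|#  b4=1 t=1,i=0
  .##|.  b3=0 t=0,i=1
  .#.|.  b2=0 t=1,i=2
  ..#|#  b1=1 t=1,i=1
  ...|#  b0=1 t=1,i=4
  bits 01010011 = 83

83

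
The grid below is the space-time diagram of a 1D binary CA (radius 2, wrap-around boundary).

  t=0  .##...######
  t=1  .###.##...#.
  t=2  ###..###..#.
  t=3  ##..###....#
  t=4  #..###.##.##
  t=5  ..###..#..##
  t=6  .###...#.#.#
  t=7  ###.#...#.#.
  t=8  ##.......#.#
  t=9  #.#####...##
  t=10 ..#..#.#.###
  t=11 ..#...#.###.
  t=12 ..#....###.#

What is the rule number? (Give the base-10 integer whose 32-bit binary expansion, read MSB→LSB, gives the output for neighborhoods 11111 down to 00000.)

1103715481

  ##### -> .   bit 31 = 0  t=0,i=8
  ####. -> #   bit 30 = 1  t=0,i=10
  ###.# -> .   bit 29 = 0  t=0,i=11
  ###.. -> .   bit 28 = 0  t=2,i=2
  ##.## -> .   bit 27 = 0  t=0,i=0
  ##.#. -> .   bit 26 = 0  t=7,i=3
  ##..# -> .   bit 25 = 0  t=2,i=3
  ##... -> #   bit 24 = 1  t=0,i=3
  #.### -> #   bit 23 = 1  t=2,i=0
  #.##. -> #   bit 22 = 1  t=0,i=1
  #.#.# -> .   bit 21 = 0  t=6,i=9
  #.#.. -> .   bit 20 = 0  t=7,i=4
  #..## -> #   bit 19 = 1  t=1,i=0
  #..#. -> .   bit 18 = 0  t=2,i=9
  #...# -> .   bit 17 = 0  t=0,i=4
  #.... -> #   bit 16 = 1  t=3,i=8
  .#### -> .   bit 15 = 0  t=0,i=7
  .###. -> #   bit 14 = 1  t=1,i=2
  .##.# -> .   bit 13 = 0  t=4,i=8
  .##.. -> #   bit 12 = 1  t=0,i=2
  .#.## -> #   bit 11 = 1  t=2,i=11
  .#.#. -> #   bit 10 = 1  t=6,i=8
  .#..# -> .   bit 9 = 0  t=1,i=11
  .#... -> .   bit 8 = 0  t=7,i=5
  ..### -> #   bit 7 = 1  t=0,i=6
  ..##. -> .   bit 6 = 0  t=5,i=10
  ..#.# -> .   bit 5 = 0  t=2,i=10
  ..#.. -> #   bit 4 = 1  t=1,i=10
  ...## -> #   bit 3 = 1  t=0,i=5
  ...#. -> .   bit 2 = 0  t=1,i=9
  ....# -> .   bit 1 = 0  t=3,i=9
  ..... -> #   bit 0 = 1  t=8,i=4
  bits 01000001110010010101110010011001 = 1103715481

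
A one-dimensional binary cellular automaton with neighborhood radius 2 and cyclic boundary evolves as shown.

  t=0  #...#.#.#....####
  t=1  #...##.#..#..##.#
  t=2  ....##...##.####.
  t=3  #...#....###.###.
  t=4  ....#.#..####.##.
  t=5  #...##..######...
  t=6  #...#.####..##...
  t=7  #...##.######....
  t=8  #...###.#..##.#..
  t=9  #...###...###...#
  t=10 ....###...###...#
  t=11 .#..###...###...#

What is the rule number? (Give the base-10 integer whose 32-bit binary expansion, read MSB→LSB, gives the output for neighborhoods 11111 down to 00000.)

  ##### -> .   bit 31 = 0  t=0,i=15
  ####. -> #   bit 30 = 1  t=0,i=16
  ###.# -> #   bit 29 = 1  t=3,i=11
  ###.. -> #   bit 28 = 1  t=0,i=0
  ##.## -> #   bit 27 = 1  t=1,i=15
  ##.#. -> .   bit 26 = 0  t=1,i=6
  ##..# -> #   bit 25 = 1  t=5,i=6
  ##... -> .   bit 24 = 0  t=0,i=1
  #.### -> .   bit 23 = 0  t=2,i=12
  #.##. -> .   bit 22 = 0  t=1,i=16
  #.#.# -> .   bit 21 = 0  t=0,i=6
  #.#.. -> .   bit 20 = 0  t=0,i=8
  #..## -> #   bit 19 = 1  t=1,i=12
  #..#. -> #   bit 18 = 1  t=1,i=9
  #...# -> .   bit 17 = 0  t=0,i=2
  #.... -> #   bit 16 = 1  t=0,i=10
  .#### -> #   bit 15 = 1  t=0,i=14
  .###. -> #   bit 14 = 1  t=3,i=10
  .##.# -> #   bit 13 = 1  t=1,i=5
  .##.. -> .   bit 12 = 0  t=1,i=0
  .#.## -> #   bit 11 = 1  t=6,i=5
  .#.#. -> #   bit 10 = 1  t=0,i=5
  .#..# -> .   bit 9 = 0  t=1,i=8
  .#... -> .   bit 8 = 0  t=0,i=9
  ..### -> #   bit 7 = 1  t=0,i=13
  ..##. -> #   bit 6 = 1  t=1,i=4
  ..#.# -> #   bit 5 = 1  t=0,i=4
  ..#.. -> #   bit 4 = 1  t=1,i=10
  ...## -> .   bit 3 = 0  t=0,i=12
  ...#. -> .   bit 2 = 0  t=0,i=3
  ....# -> .   bit 1 = 0  t=0,i=11
  ..... -> .   bit 0 = 0  t=2,i=1
  bits 01111010000011011110110011110000 = 2047732976

2047732976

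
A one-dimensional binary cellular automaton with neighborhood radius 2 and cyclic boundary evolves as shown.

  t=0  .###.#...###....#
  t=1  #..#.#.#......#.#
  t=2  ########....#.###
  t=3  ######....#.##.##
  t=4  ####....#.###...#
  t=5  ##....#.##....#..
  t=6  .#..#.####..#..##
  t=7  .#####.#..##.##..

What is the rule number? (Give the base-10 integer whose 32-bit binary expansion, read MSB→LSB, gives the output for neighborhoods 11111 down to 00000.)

  ##### -> #   bit 31 = 1  t=2,i=0
  ####. -> .   bit 30 = 0  t=2,i=6
  ###.# -> #   bit 29 = 1  t=0,i=3
  ###.. -> .   bit 28 = 0  t=0,i=11
  ##.## -> .   bit 27 = 0  t=3,i=14
  ##.#. -> .   bit 26 = 0  t=0,i=4
  ##..# -> #   bit 25 = 1  t=1,i=1
  ##... -> .   bit 24 = 0  t=0,i=12
  #.### -> .   bit 23 = 0  t=0,i=1
  #.##. -> #   bit 22 = 1  t=1,i=16
  #.#.# -> #   bit 21 = 1  t=1,i=5
  #.#.. -> #   bit 20 = 1  t=0,i=5
  #..## -> #   bit 19 = 1  t=5,i=16
  #..#. -> #   bit 18 = 1  t=1,i=2
  #...# -> #   bit 17 = 1  t=0,i=7
  #.... -> .   bit 16 = 0  t=0,i=13
  .#### -> #   bit 15 = 1  t=2,i=15
  .###. -> .   bit 14 = 0  t=0,i=2
  .##.# -> .   bit 13 = 0  t=3,i=13
  .##.. -> #   bit 12 = 1  t=1,i=0
  .#.## -> #   bit 11 = 1  t=0,i=0
  .#.#. -> #   bit 10 = 1  t=1,i=4
  .#..# -> #   bit 9 = 1  t=5,i=15
  .#... -> .   bit 8 = 0  t=0,i=6
  ..### -> .   bit 7 = 0  t=0,i=9
  ..##. -> .   bit 6 = 0  t=5,i=0
  ..#.# -> #   bit 5 = 1  t=0,i=16
  ..#.. -> .   bit 4 = 0  t=5,i=14
  ...## -> .   bit 3 = 0  t=0,i=8
  ...#. -> .   bit 2 = 0  t=0,i=15
  ....# -> #   bit 1 = 1  t=0,i=14
  ..... -> .   bit 0 = 0  t=1,i=10
  bits 10100010011111101001111000100010 = 2726207010

2726207010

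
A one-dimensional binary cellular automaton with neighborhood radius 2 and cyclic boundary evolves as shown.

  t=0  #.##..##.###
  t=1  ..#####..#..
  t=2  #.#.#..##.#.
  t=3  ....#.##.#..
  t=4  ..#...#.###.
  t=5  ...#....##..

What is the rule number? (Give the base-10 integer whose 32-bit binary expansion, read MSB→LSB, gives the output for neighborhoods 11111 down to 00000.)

2262585794

  [31] ##### => #  t=1,i=4
  [30] ####. => .  t=0,i=11
  [29] ###.# => .  t=0,i=0
  [28] ###.. => .  t=1,i=6
  [27] ##.## => .  t=0,i=1
  [26] ##.#. => #  t=2,i=9
  [25] ##..# => #  t=0,i=4
  [24] ##... => .  t=4,i=11
  [23] #.### => #  t=0,i=9
  [22] #.##. => #  t=0,i=2
  [21] #.#.# => .  t=2,i=0
  [20] #.#.. => #  t=2,i=4
  [19] #..## => #  t=0,i=5
  [18] #..#. => #  t=1,i=8
  [17] #...# => .  t=4,i=0
  [16] #.... => .  t=1,i=11
  [15] .#### => .  t=0,i=10
  [14] .###. => #  t=4,i=9
  [13] .##.# => .  t=0,i=7
  [12] .##.. => #  t=0,i=3
  [11] .#.## => .  t=3,i=5
  [10] .#.#. => .  t=2,i=1
  [9] .#..# => .  t=2,i=5
  [8] .#... => #  t=1,i=10
  [7] ..### => #  t=1,i=2
  [6] ..##. => #  t=0,i=6
  [5] ..#.# => .  t=3,i=4
  [4] ..#.. => .  t=1,i=9
  [3] ...## => .  t=1,i=1
  [2] ...#. => .  t=3,i=3
  [1] ....# => #  t=1,i=0
  [0] ..... => .  t=3,i=0
  bits 10000110110111000101000111000010 = 2262585794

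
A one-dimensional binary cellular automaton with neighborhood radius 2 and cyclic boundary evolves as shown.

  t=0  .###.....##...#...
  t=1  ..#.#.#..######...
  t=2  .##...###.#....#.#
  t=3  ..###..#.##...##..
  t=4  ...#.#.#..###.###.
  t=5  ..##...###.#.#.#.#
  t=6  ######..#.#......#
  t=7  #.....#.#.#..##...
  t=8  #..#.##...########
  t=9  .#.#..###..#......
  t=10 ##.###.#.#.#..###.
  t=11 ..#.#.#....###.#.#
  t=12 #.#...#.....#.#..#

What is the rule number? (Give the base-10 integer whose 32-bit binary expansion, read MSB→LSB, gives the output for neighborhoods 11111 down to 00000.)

  [31] ##### => .  t=1,i=11
  [30] ####. => .  t=1,i=13
  [29] ###.# => .  t=2,i=8
  [28] ###.. => .  t=0,i=3
  [27] ##.## => #  t=4,i=13
  [26] ##.#. => #  t=2,i=9
  [25] ##..# => #  t=3,i=5
  [24] ##... => #  t=0,i=4
  [23] #.### => .  t=4,i=14
  [22] #.##. => .  t=2,i=1
  [21] #.#.# => .  t=1,i=4
  [20] #.#.. => #  t=1,i=6
  [19] #..## => #  t=1,i=8
  [18] #..#. => .  t=3,i=6
  [17] #...# => #  t=0,i=12
  [16] #.... => .  t=0,i=5
  [15] .#### => #  t=1,i=10
  [14] .###. => #  t=0,i=2
  [13] .##.# => .  t=10,i=1
  [12] .##.. => #  t=0,i=10
  [11] .#.## => .  t=2,i=0
  [10] .#.#. => .  t=1,i=3
  [9] .#..# => #  t=1,i=7
  [8] .#... => .  t=0,i=15
  [7] ..### => .  t=0,i=1
  [6] ..##. => #  t=0,i=9
  [5] ..#.# => #  t=1,i=2
  [4] ..#.. => #  t=0,i=14
  [3] ...## => .  t=0,i=0
  [2] ...#. => #  t=0,i=13
  [1] ....# => .  t=0,i=7
  [0] ..... => #  t=0,i=6
  bits 00001111000110101101001001110101 = 253416053

253416053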